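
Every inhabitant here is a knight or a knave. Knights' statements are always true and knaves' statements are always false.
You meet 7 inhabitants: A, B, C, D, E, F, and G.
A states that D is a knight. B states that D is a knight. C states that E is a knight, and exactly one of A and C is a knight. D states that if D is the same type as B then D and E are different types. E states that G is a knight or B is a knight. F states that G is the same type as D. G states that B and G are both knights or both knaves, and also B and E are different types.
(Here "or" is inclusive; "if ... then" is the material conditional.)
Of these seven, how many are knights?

1

The unique consistent assignment is A=knave, B=knave, C=knave, D=knave, E=knave, F=knight, G=knave.
That has 1 knight.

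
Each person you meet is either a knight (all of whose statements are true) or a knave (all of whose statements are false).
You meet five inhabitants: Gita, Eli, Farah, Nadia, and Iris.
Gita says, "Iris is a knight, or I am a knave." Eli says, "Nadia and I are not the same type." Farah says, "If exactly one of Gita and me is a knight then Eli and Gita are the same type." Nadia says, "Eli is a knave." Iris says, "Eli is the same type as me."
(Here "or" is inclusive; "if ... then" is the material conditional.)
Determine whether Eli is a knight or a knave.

Consistent assignments: {Gita=knight, Eli=knight, Farah=knight, Nadia=knave, Iris=knight}
In every consistent assignment, Eli is a knight.

Eli is a knight.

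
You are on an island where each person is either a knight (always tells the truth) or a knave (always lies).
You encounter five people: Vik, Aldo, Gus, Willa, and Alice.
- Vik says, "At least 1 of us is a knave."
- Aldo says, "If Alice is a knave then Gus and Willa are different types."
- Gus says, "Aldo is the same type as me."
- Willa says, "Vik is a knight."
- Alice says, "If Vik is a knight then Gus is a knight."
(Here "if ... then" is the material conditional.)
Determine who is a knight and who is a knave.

Since Vik is a knight, "at least 1 of us is a knave" needs to be True, which holds.
Aldo (knight): "if Alice is a knave then Gus and Willa are different types" — True. ✓
Gus is a knave, so "Aldo is the same type as me" must be False — and it is.
As a knight, Willa's statement "Vik is a knight" should be True; it is.
Since Alice is a knave, "if Vik is a knight then Gus is a knight" needs to be False, which holds.

Vik is a knight, Aldo is a knight, Gus is a knave, Willa is a knight, and Alice is a knave.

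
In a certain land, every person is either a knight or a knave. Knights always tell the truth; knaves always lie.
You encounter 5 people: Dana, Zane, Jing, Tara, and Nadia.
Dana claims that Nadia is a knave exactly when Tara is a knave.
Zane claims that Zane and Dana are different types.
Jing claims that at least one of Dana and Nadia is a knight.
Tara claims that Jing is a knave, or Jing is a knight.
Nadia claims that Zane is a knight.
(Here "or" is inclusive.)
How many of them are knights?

1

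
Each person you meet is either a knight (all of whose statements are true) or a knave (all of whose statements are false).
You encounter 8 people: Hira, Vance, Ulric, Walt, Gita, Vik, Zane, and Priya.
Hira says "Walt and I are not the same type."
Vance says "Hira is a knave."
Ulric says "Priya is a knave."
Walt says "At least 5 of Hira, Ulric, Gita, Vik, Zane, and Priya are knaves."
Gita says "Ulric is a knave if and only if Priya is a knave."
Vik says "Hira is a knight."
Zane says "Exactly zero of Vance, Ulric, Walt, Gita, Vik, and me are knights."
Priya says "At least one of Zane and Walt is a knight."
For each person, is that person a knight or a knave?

Hira (knight): "Walt and I are not the same type" — True. ✓
Vance is a knave, so "Hira is a knave" must be False — and it is.
Ulric is a knight; "Priya is a knave" is True, as required.
Walt is a knave, and the claim "at least 5 of Hira, Ulric, Gita, Vik, Zane, and Priya are knaves" is indeed False.
Gita is a knave, and the claim "Ulric is a knave if and only if Priya is a knave" is indeed False.
Vik (knight): "Hira is a knight" — True. ✓
As a knave, Zane's statement "exactly zero of Vance, Ulric, Walt, Gita, Vik, and me are knights" should be False; it is.
Priya is a knave, and the claim "at least one of Zane and Walt is a knight" is indeed False.

Hira is a knight, Vance is a knave, Ulric is a knight, Walt is a knave, Gita is a knave, Vik is a knight, Zane is a knave, and Priya is a knave.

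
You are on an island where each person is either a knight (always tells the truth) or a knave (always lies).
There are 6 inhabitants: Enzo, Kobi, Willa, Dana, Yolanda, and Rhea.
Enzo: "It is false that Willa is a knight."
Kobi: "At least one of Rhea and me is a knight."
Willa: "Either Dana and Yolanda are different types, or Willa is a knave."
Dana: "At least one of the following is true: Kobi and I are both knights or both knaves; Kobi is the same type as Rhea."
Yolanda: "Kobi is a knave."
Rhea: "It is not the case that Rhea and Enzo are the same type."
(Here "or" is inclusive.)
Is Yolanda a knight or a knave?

Yolanda is a knave.

Consistent assignments: {Enzo=knave, Kobi=knight, Willa=knight, Dana=knight, Yolanda=knave, Rhea=knight}; {Enzo=knave, Kobi=knight, Willa=knight, Dana=knight, Yolanda=knave, Rhea=knave}
In every consistent assignment, Yolanda is a knave.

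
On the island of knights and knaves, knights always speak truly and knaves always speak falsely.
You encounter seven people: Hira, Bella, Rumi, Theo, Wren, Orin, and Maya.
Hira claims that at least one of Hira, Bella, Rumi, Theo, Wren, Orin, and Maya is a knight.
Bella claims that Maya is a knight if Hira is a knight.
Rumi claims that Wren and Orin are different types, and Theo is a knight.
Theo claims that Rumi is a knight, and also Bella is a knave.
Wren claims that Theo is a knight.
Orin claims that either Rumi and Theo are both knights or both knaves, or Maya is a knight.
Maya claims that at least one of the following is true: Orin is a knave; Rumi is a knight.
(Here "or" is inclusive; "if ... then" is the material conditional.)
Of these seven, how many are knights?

2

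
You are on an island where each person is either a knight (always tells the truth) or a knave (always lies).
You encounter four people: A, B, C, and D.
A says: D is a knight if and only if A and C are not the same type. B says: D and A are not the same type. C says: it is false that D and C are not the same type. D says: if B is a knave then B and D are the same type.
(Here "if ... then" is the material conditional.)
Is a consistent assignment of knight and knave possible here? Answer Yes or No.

Yes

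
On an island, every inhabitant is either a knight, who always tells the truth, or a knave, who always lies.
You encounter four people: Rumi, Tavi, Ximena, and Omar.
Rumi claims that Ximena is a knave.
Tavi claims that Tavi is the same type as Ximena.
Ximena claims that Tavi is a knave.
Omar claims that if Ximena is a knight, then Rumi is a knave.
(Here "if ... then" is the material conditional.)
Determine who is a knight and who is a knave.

Rumi is a knave, Tavi is a knave, Ximena is a knight, and Omar is a knight.

Suppose Rumi is a knight. Then Rumi's statement "Ximena is a knave" would have to be true. Checking the 8 ways to assign the others, none is consistent with every speaker.
(For instance, with Tavi=knave, Ximena=knight, Omar=knight, Rumi's claim "Ximena is a knave" comes out false where it would need to be true.)
So Rumi must be a knave, making "Ximena is a knave" false. Taking Rumi=knave, Tavi=knave, Ximena=knight, Omar=knight, each remaining statement checks out:
  Tavi (knave): "Tavi is the same type as Ximena" — false. ✓
  Ximena (knight): "Tavi is a knave" — true. ✓
  Omar (knight): "if Ximena is a knight, then Rumi is a knave" — true. ✓
This is the unique consistent assignment.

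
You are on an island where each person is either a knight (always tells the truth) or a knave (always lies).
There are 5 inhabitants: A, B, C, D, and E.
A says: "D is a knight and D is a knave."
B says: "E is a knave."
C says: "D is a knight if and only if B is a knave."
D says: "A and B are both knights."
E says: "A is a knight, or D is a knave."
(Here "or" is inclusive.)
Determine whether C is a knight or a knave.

Consistent assignments: {A=knave, B=knave, C=knave, D=knave, E=knight}
In every consistent assignment, C is a knave.

C is a knave.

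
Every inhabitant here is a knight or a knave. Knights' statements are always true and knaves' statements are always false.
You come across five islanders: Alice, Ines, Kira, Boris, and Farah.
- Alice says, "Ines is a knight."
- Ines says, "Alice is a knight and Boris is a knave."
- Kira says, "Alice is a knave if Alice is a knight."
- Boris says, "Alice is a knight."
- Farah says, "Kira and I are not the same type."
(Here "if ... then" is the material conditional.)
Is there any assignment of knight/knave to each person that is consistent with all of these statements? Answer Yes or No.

No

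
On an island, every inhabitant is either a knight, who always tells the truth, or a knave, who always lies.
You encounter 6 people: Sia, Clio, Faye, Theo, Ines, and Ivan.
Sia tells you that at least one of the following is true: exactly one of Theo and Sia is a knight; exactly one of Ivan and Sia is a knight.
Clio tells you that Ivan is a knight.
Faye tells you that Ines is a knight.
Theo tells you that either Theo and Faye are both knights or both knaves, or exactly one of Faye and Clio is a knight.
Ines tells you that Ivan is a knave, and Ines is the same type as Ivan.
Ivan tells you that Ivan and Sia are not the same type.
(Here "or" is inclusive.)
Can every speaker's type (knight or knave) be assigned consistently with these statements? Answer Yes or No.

Checking all 64 assignments, each has at least one speaker whose statement's truth value contradicts their type.

No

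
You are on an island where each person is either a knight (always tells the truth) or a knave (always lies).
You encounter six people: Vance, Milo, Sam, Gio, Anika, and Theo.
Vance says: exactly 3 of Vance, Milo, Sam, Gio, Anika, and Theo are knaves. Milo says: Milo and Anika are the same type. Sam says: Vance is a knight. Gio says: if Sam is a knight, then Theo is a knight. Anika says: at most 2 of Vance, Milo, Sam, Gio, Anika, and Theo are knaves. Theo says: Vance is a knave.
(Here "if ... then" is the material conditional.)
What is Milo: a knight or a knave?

Milo is a knight.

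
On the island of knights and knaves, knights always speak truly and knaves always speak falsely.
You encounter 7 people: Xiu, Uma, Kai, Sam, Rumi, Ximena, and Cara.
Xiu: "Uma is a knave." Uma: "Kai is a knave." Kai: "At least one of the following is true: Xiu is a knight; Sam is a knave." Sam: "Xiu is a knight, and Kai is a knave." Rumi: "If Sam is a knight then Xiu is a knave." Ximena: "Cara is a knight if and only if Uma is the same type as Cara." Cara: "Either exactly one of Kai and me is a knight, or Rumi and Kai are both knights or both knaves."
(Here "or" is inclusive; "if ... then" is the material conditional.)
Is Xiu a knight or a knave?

Consistent assignments: {Xiu=knight, Uma=knave, Kai=knight, Sam=knave, Rumi=knight, Ximena=knave, Cara=knight}
In every consistent assignment, Xiu is a knight.

Xiu is a knight.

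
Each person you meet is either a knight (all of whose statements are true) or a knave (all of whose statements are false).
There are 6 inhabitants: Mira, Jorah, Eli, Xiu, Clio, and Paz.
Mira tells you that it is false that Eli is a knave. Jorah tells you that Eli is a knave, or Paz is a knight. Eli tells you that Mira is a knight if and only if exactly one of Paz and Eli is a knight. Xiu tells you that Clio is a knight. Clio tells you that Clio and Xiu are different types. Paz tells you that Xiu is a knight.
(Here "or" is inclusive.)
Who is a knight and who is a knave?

Mira is a knight, Jorah is a knave, Eli is a knight, Xiu is a knave, Clio is a knave, and Paz is a knave.

Mira is a knight; "it is false that Eli is a knave" is true, as required.
Jorah is a knave; "Eli is a knave, or Paz is a knight" is False, as required.
Eli is a knight, so "Mira is a knight if and only if exactly one of Paz and Eli is a knight" must be true — and it is.
Xiu is a knave; "Clio is a knight" is False, as required.
Clio is a knave, so "Clio and Xiu are different types" must be False — and it is.
Paz is a knave, so "Xiu is a knight" must be False — and it is.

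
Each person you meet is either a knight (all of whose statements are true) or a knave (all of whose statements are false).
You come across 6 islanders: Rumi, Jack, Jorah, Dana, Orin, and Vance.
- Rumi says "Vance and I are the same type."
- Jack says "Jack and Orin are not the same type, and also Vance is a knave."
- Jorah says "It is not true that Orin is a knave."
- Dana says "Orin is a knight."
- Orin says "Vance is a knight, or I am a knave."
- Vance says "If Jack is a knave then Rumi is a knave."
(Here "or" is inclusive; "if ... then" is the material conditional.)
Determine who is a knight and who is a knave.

As a knave, Rumi's statement "Vance and I are the same type" should be False; it is.
Jack is a knave; "Jack and Orin are not the same type, and also Vance is a knave" is False, as required.
Jorah is a knight; "it is not true that Orin is a knave" is true, as required.
Dana is a knight, and the claim "Orin is a knight" is indeed true.
Since Orin is a knight, "Vance is a knight, or I am a knave" needs to be true, which holds.
Since Vance is a knight, "if Jack is a knave then Rumi is a knave" needs to be true, which holds.

Rumi is a knave, Jack is a knave, Jorah is a knight, Dana is a knight, Orin is a knight, and Vance is a knight.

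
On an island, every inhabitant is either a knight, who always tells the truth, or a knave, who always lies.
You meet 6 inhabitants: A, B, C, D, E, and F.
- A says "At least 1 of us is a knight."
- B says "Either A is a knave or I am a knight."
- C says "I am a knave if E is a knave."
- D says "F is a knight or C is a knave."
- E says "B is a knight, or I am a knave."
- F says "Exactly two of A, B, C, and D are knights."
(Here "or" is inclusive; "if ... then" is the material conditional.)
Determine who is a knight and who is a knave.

A is a knight, so "at least 1 of us is a knight" must be true — and it is.
B is a knight; "either A is a knave or I am a knight" is true, as required.
As a knight, C's statement "I am a knave if E is a knave" should be true; it is.
As a knave, D's statement "F is a knight or C is a knave" should be false; it is.
E is a knight; "B is a knight, or I am a knave" is true, as required.
F is a knave; "exactly two of A, B, C, and D are knights" is false, as required.

A is a knight, B is a knight, C is a knight, D is a knave, E is a knight, and F is a knave.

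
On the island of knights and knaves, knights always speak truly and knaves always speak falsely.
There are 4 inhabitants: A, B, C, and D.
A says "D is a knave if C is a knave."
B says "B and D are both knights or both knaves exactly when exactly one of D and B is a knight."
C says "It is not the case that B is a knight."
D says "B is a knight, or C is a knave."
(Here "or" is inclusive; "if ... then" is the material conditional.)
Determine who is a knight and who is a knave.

A is a knight, so "D is a knave if C is a knave" must be true — and it is.
B is a knave, so "B and D are both knights or both knaves exactly when exactly one of D and B is a knight" must be False — and it is.
C is a knight, and the claim "it is not the case that B is a knight" is indeed true.
Since D is a knave, "B is a knight, or C is a knave" needs to be False, which holds.

A is a knight, B is a knave, C is a knight, and D is a knave.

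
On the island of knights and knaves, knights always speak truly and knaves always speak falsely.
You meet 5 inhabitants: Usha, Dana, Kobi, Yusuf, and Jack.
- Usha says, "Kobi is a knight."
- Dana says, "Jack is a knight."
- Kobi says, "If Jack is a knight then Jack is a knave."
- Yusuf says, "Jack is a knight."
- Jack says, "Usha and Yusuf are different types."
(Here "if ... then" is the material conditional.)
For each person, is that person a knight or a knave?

Usha is a knave, Dana is a knight, Kobi is a knave, Yusuf is a knight, and Jack is a knight.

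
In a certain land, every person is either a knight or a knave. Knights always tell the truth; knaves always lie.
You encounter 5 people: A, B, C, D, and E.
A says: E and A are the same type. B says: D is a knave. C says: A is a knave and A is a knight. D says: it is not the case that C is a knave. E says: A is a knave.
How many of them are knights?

2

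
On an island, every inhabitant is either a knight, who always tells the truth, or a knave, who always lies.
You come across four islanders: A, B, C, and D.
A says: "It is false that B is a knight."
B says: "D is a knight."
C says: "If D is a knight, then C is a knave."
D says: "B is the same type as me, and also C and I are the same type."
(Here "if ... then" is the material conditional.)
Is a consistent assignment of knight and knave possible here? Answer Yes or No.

One consistent assignment: A=knight, B=knave, C=knight, D=knave.

Yes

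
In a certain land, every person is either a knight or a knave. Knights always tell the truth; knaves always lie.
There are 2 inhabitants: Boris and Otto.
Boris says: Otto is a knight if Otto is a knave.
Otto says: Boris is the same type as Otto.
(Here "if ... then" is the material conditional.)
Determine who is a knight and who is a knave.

Knights: Boris and Otto. Knaves: none.

Boris (knight): "Otto is a knight if Otto is a knave" — True. ✓
Otto is a knight, and the claim "Boris is the same type as Otto" is indeed True.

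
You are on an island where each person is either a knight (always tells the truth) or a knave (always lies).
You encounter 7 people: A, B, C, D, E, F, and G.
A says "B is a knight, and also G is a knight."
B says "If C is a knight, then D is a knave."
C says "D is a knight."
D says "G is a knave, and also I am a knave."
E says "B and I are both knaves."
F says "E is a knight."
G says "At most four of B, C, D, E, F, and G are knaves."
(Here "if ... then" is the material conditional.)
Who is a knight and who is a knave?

A is a knight, B is a knight, C is a knave, D is a knave, E is a knave, F is a knave, and G is a knight.

A is a knight, and the claim "B is a knight, and also G is a knight" is indeed True.
As a knight, B's statement "if C is a knight, then D is a knave" should be True; it is.
C (knave): "D is a knight" — False. ✓
Since D is a knave, "G is a knave, and also I am a knave" needs to be False, which holds.
E is a knave; "B and I are both knaves" is False, as required.
F is a knave; "E is a knight" is False, as required.
G is a knight, and the claim "at most four of B, C, D, E, F, and G are knaves" is indeed True.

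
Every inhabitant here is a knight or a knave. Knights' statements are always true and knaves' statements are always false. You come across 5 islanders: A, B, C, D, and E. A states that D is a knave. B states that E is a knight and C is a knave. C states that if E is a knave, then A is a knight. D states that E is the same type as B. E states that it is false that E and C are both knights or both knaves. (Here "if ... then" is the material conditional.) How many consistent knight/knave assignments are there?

1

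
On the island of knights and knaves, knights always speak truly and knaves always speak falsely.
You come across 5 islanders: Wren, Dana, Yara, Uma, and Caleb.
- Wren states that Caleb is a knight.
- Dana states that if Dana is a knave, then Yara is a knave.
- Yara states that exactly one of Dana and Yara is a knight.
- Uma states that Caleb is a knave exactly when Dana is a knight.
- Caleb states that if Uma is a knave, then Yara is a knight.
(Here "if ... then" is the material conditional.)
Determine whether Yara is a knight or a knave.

Yara is a knight.

Consistent assignments: {Wren=knight, Dana=knave, Yara=knight, Uma=knight, Caleb=knight}
In every consistent assignment, Yara is a knight.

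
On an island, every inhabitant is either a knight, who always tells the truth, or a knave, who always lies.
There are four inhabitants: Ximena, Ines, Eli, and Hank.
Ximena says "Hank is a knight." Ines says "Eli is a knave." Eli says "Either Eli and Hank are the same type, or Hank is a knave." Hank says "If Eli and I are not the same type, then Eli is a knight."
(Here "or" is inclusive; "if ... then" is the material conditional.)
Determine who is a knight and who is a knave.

Since Ximena is a knight, "Hank is a knight" needs to be True, which holds.
Ines is a knave; "Eli is a knave" is False, as required.
Eli is a knight, so "either Eli and Hank are the same type, or Hank is a knave" must be True — and it is.
Since Hank is a knight, "if Eli and I are not the same type, then Eli is a knight" needs to be True, which holds.

Ximena is a knight, Ines is a knave, Eli is a knight, and Hank is a knight.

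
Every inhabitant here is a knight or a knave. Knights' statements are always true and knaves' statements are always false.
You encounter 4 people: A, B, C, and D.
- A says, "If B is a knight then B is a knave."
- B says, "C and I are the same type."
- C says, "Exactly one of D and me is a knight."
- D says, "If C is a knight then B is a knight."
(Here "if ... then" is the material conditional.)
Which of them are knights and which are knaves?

Suppose A is a knave. Then A's statement "if B is a knight then B is a knave" would have to be false. Checking the 8 ways to assign the others, none is consistent with every speaker.
(For instance, with B=knave, C=knight, D=knave, A's claim "if B is a knight then B is a knave" comes out true where it would need to be false.)
So A must be a knight, making "if B is a knight then B is a knave" true. Taking A=knight, B=knave, C=knight, D=knave, each remaining statement checks out:
  B (knave): "C and I are the same type" — false. ✓
  C (knight): "exactly one of D and me is a knight" — true. ✓
  D (knave): "if C is a knight then B is a knight" — false. ✓
This is the unique consistent assignment.

Knights: A and C. Knaves: B and D.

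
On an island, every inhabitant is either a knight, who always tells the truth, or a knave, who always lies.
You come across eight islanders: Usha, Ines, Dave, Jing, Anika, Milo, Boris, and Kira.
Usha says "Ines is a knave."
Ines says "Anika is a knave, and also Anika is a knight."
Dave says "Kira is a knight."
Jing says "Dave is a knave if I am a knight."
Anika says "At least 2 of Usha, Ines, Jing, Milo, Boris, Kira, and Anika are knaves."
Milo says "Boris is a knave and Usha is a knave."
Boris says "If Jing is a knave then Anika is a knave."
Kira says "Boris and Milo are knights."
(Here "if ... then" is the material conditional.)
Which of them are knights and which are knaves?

As a knight, Usha's statement "Ines is a knave" should be true; it is.
Since Ines is a knave, "Anika is a knave, and also Anika is a knight" needs to be false, which holds.
Dave (knave): "Kira is a knight" — false. ✓
Since Jing is a knight, "Dave is a knave if I am a knight" needs to be true, which holds.
Anika is a knight, so "at least 2 of Usha, Ines, Jing, Milo, Boris, Kira, and Anika are knaves" must be true — and it is.
As a knave, Milo's statement "Boris is a knave and Usha is a knave" should be false; it is.
Boris is a knight, and the claim "if Jing is a knave then Anika is a knave" is indeed true.
Kira (knave): "Boris and Milo are knights" — false. ✓

Knights: Usha, Jing, Anika, and Boris. Knaves: Ines, Dave, Milo, and Kira.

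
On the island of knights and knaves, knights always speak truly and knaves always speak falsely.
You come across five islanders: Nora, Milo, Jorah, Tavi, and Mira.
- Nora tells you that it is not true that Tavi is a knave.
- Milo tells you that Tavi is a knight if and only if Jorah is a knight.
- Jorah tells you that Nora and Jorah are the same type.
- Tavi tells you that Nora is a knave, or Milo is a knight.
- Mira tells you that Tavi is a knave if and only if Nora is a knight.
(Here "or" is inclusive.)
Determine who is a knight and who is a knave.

Knights: Nora, Milo, Jorah, and Tavi. Knaves: Mira.

Suppose Nora is a knave. Then Nora's statement "it is not true that Tavi is a knave" would have to be false. Checking the 16 ways to assign the others, none is consistent with every speaker.
(For instance, with Milo=knight, Jorah=knight, Tavi=knight, Mira=knave, Nora's claim "it is not true that Tavi is a knave" comes out true where it would need to be false.)
So Nora must be a knight, making "it is not true that Tavi is a knave" true. Taking Nora=knight, Milo=knight, Jorah=knight, Tavi=knight, Mira=knave, each remaining statement checks out:
  Milo (knight): "Tavi is a knight if and only if Jorah is a knight" — true. ✓
  Jorah (knight): "Nora and Jorah are the same type" — true. ✓
  Tavi (knight): "Nora is a knave, or Milo is a knight" — true. ✓
  Mira (knave): "Tavi is a knave if and only if Nora is a knight" — false. ✓
This is the unique consistent assignment.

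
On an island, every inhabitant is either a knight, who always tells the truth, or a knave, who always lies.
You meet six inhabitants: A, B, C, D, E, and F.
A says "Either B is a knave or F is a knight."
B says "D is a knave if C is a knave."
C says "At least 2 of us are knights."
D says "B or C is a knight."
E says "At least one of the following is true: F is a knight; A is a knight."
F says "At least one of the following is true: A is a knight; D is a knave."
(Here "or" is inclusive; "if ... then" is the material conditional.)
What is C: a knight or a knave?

C is a knight.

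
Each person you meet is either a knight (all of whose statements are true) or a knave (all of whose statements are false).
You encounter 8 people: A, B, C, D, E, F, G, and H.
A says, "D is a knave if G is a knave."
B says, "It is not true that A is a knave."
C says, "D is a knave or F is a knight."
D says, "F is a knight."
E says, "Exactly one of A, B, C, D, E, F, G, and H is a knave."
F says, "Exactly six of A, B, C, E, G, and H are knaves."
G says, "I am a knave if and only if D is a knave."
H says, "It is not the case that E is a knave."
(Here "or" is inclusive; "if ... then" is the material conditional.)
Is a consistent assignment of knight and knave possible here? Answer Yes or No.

Checking all 256 assignments, each has at least one speaker whose statement's truth value contradicts their type.

No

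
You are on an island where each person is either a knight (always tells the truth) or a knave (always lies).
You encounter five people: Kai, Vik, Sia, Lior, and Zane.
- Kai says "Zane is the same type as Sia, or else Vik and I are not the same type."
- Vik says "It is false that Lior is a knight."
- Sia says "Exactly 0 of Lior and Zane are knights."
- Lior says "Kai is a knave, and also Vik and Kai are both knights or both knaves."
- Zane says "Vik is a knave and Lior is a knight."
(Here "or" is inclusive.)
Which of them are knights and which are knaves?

Kai is a knave, and the claim "Zane is the same type as Sia, or else Vik and I are not the same type" is indeed false.
Since Vik is a knave, "it is false that Lior is a knight" needs to be false, which holds.
Since Sia is a knave, "exactly 0 of Lior and Zane are knights" needs to be false, which holds.
Lior is a knight; "Kai is a knave, and also Vik and Kai are both knights or both knaves" is True, as required.
Zane (knight): "Vik is a knave and Lior is a knight" — True. ✓

Kai is a knave, Vik is a knave, Sia is a knave, Lior is a knight, and Zane is a knight.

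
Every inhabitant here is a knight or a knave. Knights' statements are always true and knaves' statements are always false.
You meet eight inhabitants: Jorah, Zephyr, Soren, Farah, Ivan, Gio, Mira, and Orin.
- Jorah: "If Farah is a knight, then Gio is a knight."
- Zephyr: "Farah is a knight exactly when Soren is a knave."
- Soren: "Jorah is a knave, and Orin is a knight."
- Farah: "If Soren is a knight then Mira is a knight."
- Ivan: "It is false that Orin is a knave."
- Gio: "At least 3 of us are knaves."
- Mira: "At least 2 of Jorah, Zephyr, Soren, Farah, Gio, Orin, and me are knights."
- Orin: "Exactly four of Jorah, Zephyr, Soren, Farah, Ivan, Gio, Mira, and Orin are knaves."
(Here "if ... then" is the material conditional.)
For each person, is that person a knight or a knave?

Jorah is a knight, Zephyr is a knight, Soren is a knave, Farah is a knight, Ivan is a knave, Gio is a knight, Mira is a knight, and Orin is a knave.

Jorah (knight): "if Farah is a knight, then Gio is a knight" — True. ✓
Since Zephyr is a knight, "Farah is a knight exactly when Soren is a knave" needs to be True, which holds.
Soren is a knave; "Jorah is a knave, and Orin is a knight" is False, as required.
Farah is a knight, so "if Soren is a knight then Mira is a knight" must be True — and it is.
Ivan is a knave, so "it is false that Orin is a knave" must be False — and it is.
Gio is a knight, so "at least 3 of us are knaves" must be True — and it is.
Mira (knight): "at least 2 of Jorah, Zephyr, Soren, Farah, Gio, Orin, and me are knights" — True. ✓
Orin (knave): "exactly four of Jorah, Zephyr, Soren, Farah, Ivan, Gio, Mira, and Orin are knaves" — False. ✓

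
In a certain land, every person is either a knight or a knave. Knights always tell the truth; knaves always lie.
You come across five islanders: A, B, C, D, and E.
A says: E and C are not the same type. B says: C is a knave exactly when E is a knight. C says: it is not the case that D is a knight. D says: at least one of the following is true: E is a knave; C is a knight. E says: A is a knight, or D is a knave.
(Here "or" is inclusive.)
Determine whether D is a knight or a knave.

D is a knight.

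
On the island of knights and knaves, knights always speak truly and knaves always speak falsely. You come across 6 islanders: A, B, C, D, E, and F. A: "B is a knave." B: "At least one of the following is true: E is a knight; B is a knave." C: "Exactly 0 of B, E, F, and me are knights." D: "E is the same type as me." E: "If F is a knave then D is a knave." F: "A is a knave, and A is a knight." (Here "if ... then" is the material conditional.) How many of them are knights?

2

The unique consistent assignment is A=knave, B=knight, C=knave, D=knave, E=knight, F=knave.
That has 2 knights.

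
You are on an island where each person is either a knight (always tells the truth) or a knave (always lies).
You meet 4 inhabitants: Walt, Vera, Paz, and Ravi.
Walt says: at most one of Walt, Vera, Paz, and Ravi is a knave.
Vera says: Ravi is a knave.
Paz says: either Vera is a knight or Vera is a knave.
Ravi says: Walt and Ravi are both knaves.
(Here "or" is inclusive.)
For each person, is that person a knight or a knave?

Suppose Walt is a knave. Then Walt's statement "at most one of Walt, Vera, Paz, and Ravi is a knave" would have to be false. Checking the 8 ways to assign the others, none is consistent with every speaker.
(For instance, with Vera=knight, Paz=knight, Ravi=knave, Ravi's claim "Walt and Ravi are both knaves" comes out true where it would need to be false.)
So Walt must be a knight, making "at most one of Walt, Vera, Paz, and Ravi is a knave" true. Taking Walt=knight, Vera=knight, Paz=knight, Ravi=knave, each remaining statement checks out:
  Vera (knight): "Ravi is a knave" — true. ✓
  Paz (knight): "either Vera is a knight or Vera is a knave" — true. ✓
  Ravi (knave): "Walt and Ravi are both knaves" — false. ✓
This is the unique consistent assignment.

Walt is a knight, Vera is a knight, Paz is a knight, and Ravi is a knave.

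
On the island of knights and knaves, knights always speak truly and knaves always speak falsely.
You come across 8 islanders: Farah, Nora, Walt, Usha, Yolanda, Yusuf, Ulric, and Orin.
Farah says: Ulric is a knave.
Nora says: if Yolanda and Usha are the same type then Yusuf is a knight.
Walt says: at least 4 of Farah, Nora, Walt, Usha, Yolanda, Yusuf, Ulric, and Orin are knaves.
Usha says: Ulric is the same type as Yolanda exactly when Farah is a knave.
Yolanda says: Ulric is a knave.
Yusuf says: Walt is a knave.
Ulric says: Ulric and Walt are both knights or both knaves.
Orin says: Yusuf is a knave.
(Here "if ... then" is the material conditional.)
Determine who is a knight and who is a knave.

Farah is a knave, Nora is a knave, Walt is a knight, Usha is a knave, Yolanda is a knave, Yusuf is a knave, Ulric is a knight, and Orin is a knight.

As a knave, Farah's statement "Ulric is a knave" should be False; it is.
Nora is a knave, so "if Yolanda and Usha are the same type then Yusuf is a knight" must be False — and it is.
As a knight, Walt's statement "at least 4 of Farah, Nora, Walt, Usha, Yolanda, Yusuf, Ulric, and Orin are knaves" should be true; it is.
Usha is a knave, so "Ulric is the same type as Yolanda exactly when Farah is a knave" must be False — and it is.
Yolanda is a knave; "Ulric is a knave" is False, as required.
Yusuf is a knave; "Walt is a knave" is False, as required.
Ulric is a knight, and the claim "Ulric and Walt are both knights or both knaves" is indeed true.
Orin is a knight; "Yusuf is a knave" is true, as required.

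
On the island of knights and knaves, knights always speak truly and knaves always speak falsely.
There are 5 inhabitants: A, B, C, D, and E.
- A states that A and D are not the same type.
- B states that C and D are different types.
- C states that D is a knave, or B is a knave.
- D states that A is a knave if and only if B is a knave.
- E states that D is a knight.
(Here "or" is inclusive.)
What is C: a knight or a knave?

C is a knight.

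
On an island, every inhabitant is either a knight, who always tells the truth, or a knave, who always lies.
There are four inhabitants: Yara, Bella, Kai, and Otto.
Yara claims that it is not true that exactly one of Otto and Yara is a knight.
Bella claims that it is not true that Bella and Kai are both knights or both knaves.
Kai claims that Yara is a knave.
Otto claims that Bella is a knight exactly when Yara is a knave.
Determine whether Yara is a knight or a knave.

Yara is a knight.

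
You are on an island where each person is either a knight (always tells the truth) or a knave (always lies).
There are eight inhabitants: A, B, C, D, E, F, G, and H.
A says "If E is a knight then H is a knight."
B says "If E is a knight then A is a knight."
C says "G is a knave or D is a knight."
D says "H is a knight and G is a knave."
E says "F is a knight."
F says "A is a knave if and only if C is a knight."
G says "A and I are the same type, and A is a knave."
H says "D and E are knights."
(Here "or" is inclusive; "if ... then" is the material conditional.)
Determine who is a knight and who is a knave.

As a knight, A's statement "if E is a knight then H is a knight" should be True; it is.
B is a knight, so "if E is a knight then A is a knight" must be True — and it is.
As a knight, C's statement "G is a knave or D is a knight" should be True; it is.
D is a knave, so "H is a knight and G is a knave" must be false — and it is.
E is a knave, so "F is a knight" must be false — and it is.
F (knave): "A is a knave if and only if C is a knight" — false. ✓
G is a knave, and the claim "A and I are the same type, and A is a knave" is indeed false.
H (knave): "D and E are knights" — false. ✓

A is a knight, B is a knight, C is a knight, D is a knave, E is a knave, F is a knave, G is a knave, and H is a knave.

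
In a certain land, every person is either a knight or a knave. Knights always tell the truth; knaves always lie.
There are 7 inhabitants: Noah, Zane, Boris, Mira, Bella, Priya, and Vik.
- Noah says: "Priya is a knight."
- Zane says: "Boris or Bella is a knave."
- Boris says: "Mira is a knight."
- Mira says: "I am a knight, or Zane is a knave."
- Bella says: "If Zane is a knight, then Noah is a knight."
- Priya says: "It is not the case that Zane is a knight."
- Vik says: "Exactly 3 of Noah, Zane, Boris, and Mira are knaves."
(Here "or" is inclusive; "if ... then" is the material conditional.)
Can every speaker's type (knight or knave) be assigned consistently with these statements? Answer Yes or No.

One consistent assignment: Noah=knight, Zane=knave, Boris=knight, Mira=knight, Bella=knight, Priya=knight, Vik=knave.

Yes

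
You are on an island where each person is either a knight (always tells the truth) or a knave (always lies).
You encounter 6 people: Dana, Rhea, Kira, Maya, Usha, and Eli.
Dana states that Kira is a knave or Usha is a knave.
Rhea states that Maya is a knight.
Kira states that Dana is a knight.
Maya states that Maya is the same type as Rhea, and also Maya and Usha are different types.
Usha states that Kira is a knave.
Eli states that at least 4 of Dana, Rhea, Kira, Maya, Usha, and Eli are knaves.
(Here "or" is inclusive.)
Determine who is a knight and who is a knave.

As a knight, Dana's statement "Kira is a knave or Usha is a knave" should be True; it is.
Since Rhea is a knight, "Maya is a knight" needs to be True, which holds.
As a knight, Kira's statement "Dana is a knight" should be True; it is.
Maya is a knight; "Maya is the same type as Rhea, and also Maya and Usha are different types" is True, as required.
Usha (knave): "Kira is a knave" — False. ✓
Eli is a knave, so "at least 4 of Dana, Rhea, Kira, Maya, Usha, and Eli are knaves" must be False — and it is.

Dana is a knight, Rhea is a knight, Kira is a knight, Maya is a knight, Usha is a knave, and Eli is a knave.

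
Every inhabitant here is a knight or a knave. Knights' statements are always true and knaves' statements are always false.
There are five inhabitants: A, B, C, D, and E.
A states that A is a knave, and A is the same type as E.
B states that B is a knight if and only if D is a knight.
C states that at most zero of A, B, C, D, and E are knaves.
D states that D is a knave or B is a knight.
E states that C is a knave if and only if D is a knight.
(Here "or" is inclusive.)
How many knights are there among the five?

3

The unique consistent assignment is A=knave, B=knight, C=knave, D=knight, E=knight.
That has 3 knights.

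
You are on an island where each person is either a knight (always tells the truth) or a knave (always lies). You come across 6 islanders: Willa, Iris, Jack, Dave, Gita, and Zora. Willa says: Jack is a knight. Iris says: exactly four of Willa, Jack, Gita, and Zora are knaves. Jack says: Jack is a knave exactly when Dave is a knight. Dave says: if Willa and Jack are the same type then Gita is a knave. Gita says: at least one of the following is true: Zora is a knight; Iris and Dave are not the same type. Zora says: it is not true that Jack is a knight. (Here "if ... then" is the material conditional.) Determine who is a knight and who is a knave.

Knights: Gita and Zora. Knaves: Willa, Iris, Jack, and Dave.

Willa is a knave, so "Jack is a knight" must be false — and it is.
Iris is a knave; "exactly four of Willa, Jack, Gita, and Zora are knaves" is false, as required.
Since Jack is a knave, "Jack is a knave exactly when Dave is a knight" needs to be false, which holds.
Dave (knave): "if Willa and Jack are the same type then Gita is a knave" — false. ✓
Gita is a knight, and the claim "at least one of the following is true: Zora is a knight; Iris and Dave are not the same type" is indeed true.
Since Zora is a knight, "it is not true that Jack is a knight" needs to be true, which holds.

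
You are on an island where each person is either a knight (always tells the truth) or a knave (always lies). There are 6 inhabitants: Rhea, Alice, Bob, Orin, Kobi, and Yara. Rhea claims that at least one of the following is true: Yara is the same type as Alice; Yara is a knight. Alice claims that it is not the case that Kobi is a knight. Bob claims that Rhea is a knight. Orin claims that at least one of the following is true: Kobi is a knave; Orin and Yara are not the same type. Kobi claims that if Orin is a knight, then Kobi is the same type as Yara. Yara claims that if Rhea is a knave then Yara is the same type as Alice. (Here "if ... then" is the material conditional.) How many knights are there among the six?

5

The unique consistent assignment is Rhea=knight, Alice=knight, Bob=knight, Orin=knight, Kobi=knave, Yara=knight.
That has 5 knights.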